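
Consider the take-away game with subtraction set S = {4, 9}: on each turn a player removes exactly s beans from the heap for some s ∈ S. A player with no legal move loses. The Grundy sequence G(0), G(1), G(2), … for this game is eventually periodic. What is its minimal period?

n :  0  1  2  3  4  5  6  7  8  9 10 11 12 13 14 15 16 17 18 19 20 21 22 23 24 25 26 27
G :  0  0  0  0  1  1  1  1  0  2  2  2  1  0  0  0  0  1  1  1  1  0  2  2  2  1  0  0
G(n+13) = G(n) holds for n = 0,…,8 (a full window of length max(S) = 9), so the sequence is purely periodic with period 13.

13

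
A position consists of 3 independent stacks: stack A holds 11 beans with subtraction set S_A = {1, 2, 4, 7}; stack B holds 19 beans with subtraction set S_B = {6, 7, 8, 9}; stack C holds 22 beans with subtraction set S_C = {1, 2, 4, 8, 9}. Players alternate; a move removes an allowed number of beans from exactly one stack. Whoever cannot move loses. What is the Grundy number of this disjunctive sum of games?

1

Stack A, S = {1, 2, 4, 7}:
n :  0  1  2  3  4  5  6  7  8  9 10 11
G :  0  1  2  0  1  2  0  1  2  0  1  2
G_A(11) = 2.
Stack B, S = {6, 7, 8, 9}:
G(0) = 0
G(1) = mex{} = 0
G(2) = mex{} = 0
G(3) = mex{} = 0
G(4) = mex{} = 0
G(5) = mex{} = 0
G(6) = mex{0} = 1
G(7) = mex{0,0} = 1
G(8) = mex{0,0,0} = 1
G(9) = mex{0,0,0,0} = 1
G(10) = mex{0,0,0,0} = 1
G(11) = mex{0,0,0,0} = 1
G(12) = mex{1,0,0,0} = 2
G(13) = mex{1,1,0,0} = 2
G(14) = mex{1,1,1,0} = 2
G(15) = mex{1,1,1,1} = 0
G(16) = mex{1,1,1,1} = 0
G(17) = mex{1,1,1,1} = 0
G(18) = mex{2,1,1,1} = 0
G(19) = mex{2,2,1,1} = 0
G_B(19) = 0.
Stack C, S = {1, 2, 4, 8, 9}:
n :  0  1  2  3  4  5  6  7  8  9 10 11 12 13 14 15 16 17 18 19 20 21 22
G :  0  1  2  0  1  2  0  1  2  3  4  5  3  0  1  2  0  1  2  0  1  2  3
G_C(22) = 3.
Combined Grundy value = 2 ⊕ 0 ⊕ 3 = 1.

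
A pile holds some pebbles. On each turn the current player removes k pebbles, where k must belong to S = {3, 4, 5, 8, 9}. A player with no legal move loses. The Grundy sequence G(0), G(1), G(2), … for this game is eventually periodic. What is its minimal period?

G(0) = 0
G(1) = mex{} = 0
G(2) = mex{} = 0
G(3) = mex{0} = 1
G(4) = mex{0,0} = 1
G(5) = mex{0,0,0} = 1
G(6) = mex{1,0,0} = 2
G(7) = mex{1,1,0} = 2
G(8) = mex{1,1,1,0} = 2
G(9) = mex{2,1,1,0,0} = 3
G(10) = mex{2,2,1,0,0} = 3
G(11) = mex{2,2,2,1,0} = 3
G(12) = mex{3,2,2,1,1} = 0
G(13) = mex{3,3,2,1,1} = 0
G(14) = mex{3,3,3,2,1} = 0
G(15) = mex{0,3,3,2,2} = 1
G(16) = mex{0,0,3,2,2} = 1
G(17) = mex{0,0,0,3,2} = 1
G(18) = mex{1,0,0,3,3} = 2
G(19) = mex{1,1,0,3,3} = 2
G(20) = mex{1,1,1,0,3} = 2
G(21) = mex{2,1,1,0,0} = 3
G(22) = mex{2,2,1,0,0} = 3
G(23) = mex{2,2,2,1,0} = 3
G(24) = mex{3,2,2,1,1} = 0
G(25) = mex{3,3,2,1,1} = 0
G(n+12) = G(n) holds for n = 0,…,8 (a full window of length max(S) = 9), so the sequence is purely periodic with period 12.

12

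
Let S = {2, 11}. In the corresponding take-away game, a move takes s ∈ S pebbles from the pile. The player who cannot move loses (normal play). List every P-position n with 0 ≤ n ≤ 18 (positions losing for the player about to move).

G(0) = 0
G(1) = mex{} = 0
G(2) = mex{0} = 1
G(3) = mex{0} = 1
G(4) = mex{1} = 0
G(5) = mex{1} = 0
G(6) = mex{0} = 1
G(7) = mex{0} = 1
G(8) = mex{1} = 0
G(9) = mex{1} = 0
G(10) = mex{0} = 1
G(11) = mex{0,0} = 1
G(12) = mex{1,0} = 2
G(13) = mex{1,1} = 0
G(14) = mex{2,1} = 0
G(15) = mex{0,0} = 1
G(16) = mex{0,0} = 1
G(17) = mex{1,1} = 0
G(18) = mex{1,1} = 0
P-positions are exactly the n with G(n) = 0.

0, 1, 4, 5, 8, 9, 13, 14, 17, 18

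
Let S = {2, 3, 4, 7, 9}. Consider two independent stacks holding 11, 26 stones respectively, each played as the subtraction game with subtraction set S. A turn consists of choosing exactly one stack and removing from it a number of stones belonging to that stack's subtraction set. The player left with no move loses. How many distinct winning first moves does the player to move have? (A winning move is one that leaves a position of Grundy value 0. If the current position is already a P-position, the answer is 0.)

4

All stacks use S = {2, 3, 4, 7, 9}:
G(0) = 0
G(1) = mex{} = 0
G(2) = mex{0} = 1
G(3) = mex{0,0} = 1
G(4) = mex{1,0,0} = 2
G(5) = mex{1,1,0} = 2
G(6) = mex{2,1,1} = 0
G(7) = mex{2,2,1,0} = 3
G(8) = mex{0,2,2,0} = 1
G(9) = mex{3,0,2,1,0} = 4
G(10) = mex{1,3,0,1,0} = 2
G(11) = mex{4,1,3,2,1} = 0
G(12) = mex{2,4,1,2,1} = 0
G(13) = mex{0,2,4,0,2} = 1
G(14) = mex{0,0,2,3,2} = 1
G(15) = mex{1,0,0,1,0} = 2
G(16) = mex{1,1,0,4,3} = 2
G(17) = mex{2,1,1,2,1} = 0
G(18) = mex{2,2,1,0,4} = 3
G(19) = mex{0,2,2,0,2} = 1
G(20) = mex{3,0,2,1,0} = 4
G(21) = mex{1,3,0,1,0} = 2
G(22) = mex{4,1,3,2,1} = 0
G(23) = mex{2,4,1,2,1} = 0
G(24) = mex{0,2,4,0,2} = 1
G(25) = mex{0,0,2,3,2} = 1
G(26) = mex{1,0,0,1,0} = 2
Stack A: G(11) = 0.
Stack B: G(26) = 2.
Combined Grundy value = 0 ⊕ 2 = 2.
A winning move leaves total XOR = 0, i.e. changes one component's Grundy value g to g ⊕ X where X is the current total.
Stack A: need g' = 0⊕2 = 2. Options: 11−2→G=4, 11−3→G=1, 11−4→G=3, 11−7→G=2, 11−9→G=1. Hits: 1.
Stack B: need g' = 2⊕2 = 0. Options: 26−2→G=1, 26−3→G=0, 26−4→G=0, 26−7→G=1, 26−9→G=0. Hits: 3.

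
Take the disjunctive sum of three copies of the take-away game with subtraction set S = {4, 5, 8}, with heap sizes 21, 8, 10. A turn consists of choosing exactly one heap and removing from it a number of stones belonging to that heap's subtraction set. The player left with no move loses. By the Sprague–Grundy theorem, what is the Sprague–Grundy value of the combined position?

2

All heaps use S = {4, 5, 8}:
n :  0  1  2  3  4  5  6  7  8  9 10 11 12 13 14 15 16 17 18 19 20 21
G :  0  0  0  0  1  1  1  1  2  2  2  2  0  0  0  0  1  1  1  1  2  2
Heap A: G(21) = 2.
Heap B: G(8) = 2.
Heap C: G(10) = 2.
Combined Grundy value = 2 ⊕ 2 ⊕ 2 = 2.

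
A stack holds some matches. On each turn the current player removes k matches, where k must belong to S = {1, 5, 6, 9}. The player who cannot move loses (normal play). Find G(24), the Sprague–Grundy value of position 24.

n :  0  1  2  3  4  5  6  7  8  9 10 11 12 13 14 15 16 17 18 19 20 21 22 23 24
G :  0  1  0  1  0  1  2  3  2  3  2  3  0  1  0  1  0  1  2  3  2  3  2  3  0

0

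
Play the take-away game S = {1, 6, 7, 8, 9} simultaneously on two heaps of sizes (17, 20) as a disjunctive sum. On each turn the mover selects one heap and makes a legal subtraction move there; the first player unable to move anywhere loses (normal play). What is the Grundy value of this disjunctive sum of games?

3

All heaps use S = {1, 6, 7, 8, 9}:
n :  0  1  2  3  4  5  6  7  8  9 10 11 12 13 14 15 16 17 18 19 20
G :  0  1  0  1  0  1  2  3  2  3  2  3  4  5  0  1  0  1  0  1  2
Heap A: G(17) = 1.
Heap B: G(20) = 2.
Combined Grundy value = 1 ⊕ 2 = 3.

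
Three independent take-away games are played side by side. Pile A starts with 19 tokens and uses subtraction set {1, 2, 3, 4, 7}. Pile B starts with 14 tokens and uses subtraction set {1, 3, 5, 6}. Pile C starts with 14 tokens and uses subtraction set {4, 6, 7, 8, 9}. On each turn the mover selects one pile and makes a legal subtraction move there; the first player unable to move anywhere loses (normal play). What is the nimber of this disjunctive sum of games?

Pile A, S = {1, 2, 3, 4, 7}:
n :  0  1  2  3  4  5  6  7  8  9 10 11 12 13 14 15 16 17 18 19
G :  0  1  2  3  4  0  1  2  3  4  0  1  2  3  4  0  1  2  3  4
G_A(19) = 4.
Pile B, S = {1, 3, 5, 6}:
G(0) = 0
G(1) = mex{0} = 1
G(2) = mex{1} = 0
G(3) = mex{0,0} = 1
G(4) = mex{1,1} = 0
G(5) = mex{0,0,0} = 1
G(6) = mex{1,1,1,0} = 2
G(7) = mex{2,0,0,1} = 3
G(8) = mex{3,1,1,0} = 2
G(9) = mex{2,2,0,1} = 3
G(10) = mex{3,3,1,0} = 2
G(11) = mex{2,2,2,1} = 0
G(12) = mex{0,3,3,2} = 1
G(13) = mex{1,2,2,3} = 0
G(14) = mex{0,0,3,2} = 1
G_B(14) = 1.
Pile C, S = {4, 6, 7, 8, 9}:
n :  0  1  2  3  4  5  6  7  8  9 10 11 12 13 14
G :  0  0  0  0  1  1  1  1  2  2  2  2  3  0  0
G_C(14) = 0.
Combined Grundy value = 4 ⊕ 1 ⊕ 0 = 5.

5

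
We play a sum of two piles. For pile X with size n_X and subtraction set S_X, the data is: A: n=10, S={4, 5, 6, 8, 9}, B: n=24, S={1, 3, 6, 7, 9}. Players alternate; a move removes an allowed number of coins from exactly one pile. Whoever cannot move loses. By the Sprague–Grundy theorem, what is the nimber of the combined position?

2

Pile A, S = {4, 5, 6, 8, 9}:
n :  0  1  2  3  4  5  6  7  8  9 10
G :  0  0  0  0  1  1  1  1  2  2  2
G_A(10) = 2.
Pile B, S = {1, 3, 6, 7, 9}:
n :  0  1  2  3  4  5  6  7  8  9 10 11 12 13 14 15 16 17 18 19 20 21 22 23 24
G :  0  1  0  1  0  1  2  3  2  3  2  3  0  1  0  1  0  1  2  3  2  3  2  3  0
G_B(24) = 0.
Combined Grundy value = 2 ⊕ 0 = 2.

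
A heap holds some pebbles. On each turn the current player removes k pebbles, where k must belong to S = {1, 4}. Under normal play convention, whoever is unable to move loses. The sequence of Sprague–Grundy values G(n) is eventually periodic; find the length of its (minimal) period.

n :  0  1  2  3  4  5  6  7  8  9 10 11 12 13 14
G :  0  1  0  1  2  0  1  0  1  2  0  1  0  1  2
G(n+5) = G(n) holds for n = 0,…,3 (a full window of length max(S) = 4), so the sequence is purely periodic with period 5.

5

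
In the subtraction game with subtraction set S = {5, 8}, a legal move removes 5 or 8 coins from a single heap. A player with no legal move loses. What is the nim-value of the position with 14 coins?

G(0) = 0
G(1) = mex{} = 0
G(2) = mex{} = 0
G(3) = mex{} = 0
G(4) = mex{} = 0
G(5) = mex{0} = 1
G(6) = mex{0} = 1
G(7) = mex{0} = 1
G(8) = mex{0,0} = 1
G(9) = mex{0,0} = 1
G(10) = mex{1,0} = 2
G(11) = mex{1,0} = 2
G(12) = mex{1,0} = 2
G(13) = mex{1,1} = 0
G(14) = mex{1,1} = 0

0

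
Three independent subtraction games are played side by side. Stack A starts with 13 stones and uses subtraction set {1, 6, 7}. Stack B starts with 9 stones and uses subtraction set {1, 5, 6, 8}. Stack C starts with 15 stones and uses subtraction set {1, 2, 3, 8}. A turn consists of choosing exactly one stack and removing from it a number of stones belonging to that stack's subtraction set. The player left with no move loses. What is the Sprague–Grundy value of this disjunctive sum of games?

Stack A, S = {1, 6, 7}:
G(0) = 0
G(1) = mex{0} = 1
G(2) = mex{1} = 0
G(3) = mex{0} = 1
G(4) = mex{1} = 0
G(5) = mex{0} = 1
G(6) = mex{1,0} = 2
G(7) = mex{2,1,0} = 3
G(8) = mex{3,0,1} = 2
G(9) = mex{2,1,0} = 3
G(10) = mex{3,0,1} = 2
G(11) = mex{2,1,0} = 3
G(12) = mex{3,2,1} = 0
G(13) = mex{0,3,2} = 1
G_A(13) = 1.
Stack B, S = {1, 5, 6, 8}:
G(0) = 0
G(1) = mex{0} = 1
G(2) = mex{1} = 0
G(3) = mex{0} = 1
G(4) = mex{1} = 0
G(5) = mex{0,0} = 1
G(6) = mex{1,1,0} = 2
G(7) = mex{2,0,1} = 3
G(8) = mex{3,1,0,0} = 2
G(9) = mex{2,0,1,1} = 3
G_B(9) = 3.
Stack C, S = {1, 2, 3, 8}:
n :  0  1  2  3  4  5  6  7  8  9 10 11 12 13 14 15
G :  0  1  2  3  0  1  2  3  4  0  1  2  3  0  1  2
G_C(15) = 2.
Combined Grundy value = 1 ⊕ 3 ⊕ 2 = 0.

0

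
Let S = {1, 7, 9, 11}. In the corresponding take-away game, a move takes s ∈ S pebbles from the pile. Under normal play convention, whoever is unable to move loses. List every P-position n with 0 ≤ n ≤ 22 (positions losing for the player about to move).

G(0) = 0
G(1) = mex{0} = 1
G(2) = mex{1} = 0
G(3) = mex{0} = 1
G(4) = mex{1} = 0
G(5) = mex{0} = 1
G(6) = mex{1} = 0
G(7) = mex{0,0} = 1
G(8) = mex{1,1} = 0
G(9) = mex{0,0,0} = 1
G(10) = mex{1,1,1} = 0
G(11) = mex{0,0,0,0} = 1
G(12) = mex{1,1,1,1} = 0
G(13) = mex{0,0,0,0} = 1
G(14) = mex{1,1,1,1} = 0
G(15) = mex{0,0,0,0} = 1
G(16) = mex{1,1,1,1} = 0
G(17) = mex{0,0,0,0} = 1
G(18) = mex{1,1,1,1} = 0
G(19) = mex{0,0,0,0} = 1
G(20) = mex{1,1,1,1} = 0
G(21) = mex{0,0,0,0} = 1
G(22) = mex{1,1,1,1} = 0
P-positions are exactly the n with G(n) = 0.

0, 2, 4, 6, 8, 10, 12, 14, 16, 18, 20, 22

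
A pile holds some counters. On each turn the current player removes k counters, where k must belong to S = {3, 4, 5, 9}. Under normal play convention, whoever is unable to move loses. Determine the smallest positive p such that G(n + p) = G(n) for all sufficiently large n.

G(0) = 0
G(1) = mex{} = 0
G(2) = mex{} = 0
G(3) = mex{0} = 1
G(4) = mex{0,0} = 1
G(5) = mex{0,0,0} = 1
G(6) = mex{1,0,0} = 2
G(7) = mex{1,1,0} = 2
G(8) = mex{1,1,1} = 0
G(9) = mex{2,1,1,0} = 3
G(10) = mex{2,2,1,0} = 3
G(11) = mex{0,2,2,0} = 1
G(12) = mex{3,0,2,1} = 4
G(13) = mex{3,3,0,1} = 2
G(14) = mex{1,3,3,1} = 0
G(15) = mex{4,1,3,2} = 0
G(16) = mex{2,4,1,2} = 0
G(17) = mex{0,2,4,0} = 1
G(18) = mex{0,0,2,3} = 1
G(19) = mex{0,0,0,3} = 1
G(20) = mex{1,0,0,1} = 2
G(21) = mex{1,1,0,4} = 2
G(22) = mex{1,1,1,2} = 0
G(23) = mex{2,1,1,0} = 3
G(24) = mex{2,2,1,0} = 3
G(25) = mex{0,2,2,0} = 1
G(26) = mex{3,0,2,1} = 4
G(27) = mex{3,3,0,1} = 2
G(28) = mex{1,3,3,1} = 0
G(29) = mex{4,1,3,2} = 0
G(n+14) = G(n) holds for n = 0,…,8 (a full window of length max(S) = 9), so the sequence is purely periodic with period 14.

14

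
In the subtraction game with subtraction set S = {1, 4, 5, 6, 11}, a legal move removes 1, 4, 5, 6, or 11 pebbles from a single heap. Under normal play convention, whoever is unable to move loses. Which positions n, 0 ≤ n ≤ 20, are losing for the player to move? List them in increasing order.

0, 2, 9, 12, 19

G(0) = 0
G(1) = mex{0} = 1
G(2) = mex{1} = 0
G(3) = mex{0} = 1
G(4) = mex{1,0} = 2
G(5) = mex{2,1,0} = 3
G(6) = mex{3,0,1,0} = 2
G(7) = mex{2,1,0,1} = 3
G(8) = mex{3,2,1,0} = 4
G(9) = mex{4,3,2,1} = 0
G(10) = mex{0,2,3,2} = 1
G(11) = mex{1,3,2,3,0} = 4
G(12) = mex{4,4,3,2,1} = 0
G(13) = mex{0,0,4,3,0} = 1
G(14) = mex{1,1,0,4,1} = 2
G(15) = mex{2,4,1,0,2} = 3
G(16) = mex{3,0,4,1,3} = 2
G(17) = mex{2,1,0,4,2} = 3
G(18) = mex{3,2,1,0,3} = 4
G(19) = mex{4,3,2,1,4} = 0
G(20) = mex{0,2,3,2,0} = 1
P-positions are exactly the n with G(n) = 0.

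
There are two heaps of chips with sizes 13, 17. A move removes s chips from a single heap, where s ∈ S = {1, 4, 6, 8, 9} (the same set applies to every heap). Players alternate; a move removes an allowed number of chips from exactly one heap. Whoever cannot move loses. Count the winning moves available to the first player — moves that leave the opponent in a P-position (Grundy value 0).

5

All heaps use S = {1, 4, 6, 8, 9}:
n :  0  1  2  3  4  5  6  7  8  9 10 11 12 13 14 15 16 17
G :  0  1  0  1  2  0  1  0  1  2  3  2  0  1  2  3  2  0
Heap A: G(13) = 1.
Heap B: G(17) = 0.
Combined Grundy value = 1 ⊕ 0 = 1.
A winning move leaves total XOR = 0, i.e. changes one component's Grundy value g to g ⊕ X where X is the current total.
Heap A: need g' = 1⊕1 = 0. Options: 13−1→G=0, 13−4→G=2, 13−6→G=0, 13−8→G=0, 13−9→G=2. Hits: 3.
Heap B: need g' = 0⊕1 = 1. Options: 17−1→G=2, 17−4→G=1, 17−6→G=2, 17−8→G=2, 17−9→G=1. Hits: 2.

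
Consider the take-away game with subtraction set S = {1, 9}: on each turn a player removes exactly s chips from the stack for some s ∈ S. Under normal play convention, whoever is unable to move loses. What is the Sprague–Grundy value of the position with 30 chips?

0

G(0) = 0
G(1) = mex{0} = 1
G(2) = mex{1} = 0
G(3) = mex{0} = 1
G(4) = mex{1} = 0
G(5) = mex{0} = 1
G(6) = mex{1} = 0
G(7) = mex{0} = 1
G(8) = mex{1} = 0
G(9) = mex{0,0} = 1
G(10) = mex{1,1} = 0
G(11) = mex{0,0} = 1
G(12) = mex{1,1} = 0
G(13) = mex{0,0} = 1
G(14) = mex{1,1} = 0
G(15) = mex{0,0} = 1
G(16) = mex{1,1} = 0
G(17) = mex{0,0} = 1
G(18) = mex{1,1} = 0
G(19) = mex{0,0} = 1
G(20) = mex{1,1} = 0
G(21) = mex{0,0} = 1
G(22) = mex{1,1} = 0
G(23) = mex{0,0} = 1
G(24) = mex{1,1} = 0
G(25) = mex{0,0} = 1
G(26) = mex{1,1} = 0
G(27) = mex{0,0} = 1
G(28) = mex{1,1} = 0
G(29) = mex{0,0} = 1
G(30) = mex{1,1} = 0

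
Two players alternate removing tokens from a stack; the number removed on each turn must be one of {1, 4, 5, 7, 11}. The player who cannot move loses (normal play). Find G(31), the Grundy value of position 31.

3

G(0) = 0
G(1) = mex{0} = 1
G(2) = mex{1} = 0
G(3) = mex{0} = 1
G(4) = mex{1,0} = 2
G(5) = mex{2,1,0} = 3
G(6) = mex{3,0,1} = 2
G(7) = mex{2,1,0,0} = 3
G(8) = mex{3,2,1,1} = 0
G(9) = mex{0,3,2,0} = 1
G(10) = mex{1,2,3,1} = 0
G(11) = mex{0,3,2,2,0} = 1
G(12) = mex{1,0,3,3,1} = 2
G(13) = mex{2,1,0,2,0} = 3
G(14) = mex{3,0,1,3,1} = 2
G(15) = mex{2,1,0,0,2} = 3
G(16) = mex{3,2,1,1,3} = 0
G(17) = mex{0,3,2,0,2} = 1
G(18) = mex{1,2,3,1,3} = 0
G(19) = mex{0,3,2,2,0} = 1
G(20) = mex{1,0,3,3,1} = 2
G(21) = mex{2,1,0,2,0} = 3
G(22) = mex{3,0,1,3,1} = 2
G(23) = mex{2,1,0,0,2} = 3
G(24) = mex{3,2,1,1,3} = 0
G(25) = mex{0,3,2,0,2} = 1
G(26) = mex{1,2,3,1,3} = 0
G(27) = mex{0,3,2,2,0} = 1
G(28) = mex{1,0,3,3,1} = 2
G(29) = mex{2,1,0,2,0} = 3
G(30) = mex{3,0,1,3,1} = 2
G(31) = mex{2,1,0,0,2} = 3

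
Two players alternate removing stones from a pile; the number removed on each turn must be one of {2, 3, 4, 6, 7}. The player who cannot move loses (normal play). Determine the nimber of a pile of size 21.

G(0) = 0
G(1) = mex{} = 0
G(2) = mex{0} = 1
G(3) = mex{0,0} = 1
G(4) = mex{1,0,0} = 2
G(5) = mex{1,1,0} = 2
G(6) = mex{2,1,1,0} = 3
G(7) = mex{2,2,1,0,0} = 3
G(8) = mex{3,2,2,1,0} = 4
G(9) = mex{3,3,2,1,1} = 0
G(10) = mex{4,3,3,2,1} = 0
G(11) = mex{0,4,3,2,2} = 1
G(12) = mex{0,0,4,3,2} = 1
G(13) = mex{1,0,0,3,3} = 2
G(14) = mex{1,1,0,4,3} = 2
G(15) = mex{2,1,1,0,4} = 3
G(16) = mex{2,2,1,0,0} = 3
G(17) = mex{3,2,2,1,0} = 4
G(18) = mex{3,3,2,1,1} = 0
G(19) = mex{4,3,3,2,1} = 0
G(20) = mex{0,4,3,2,2} = 1
G(21) = mex{0,0,4,3,2} = 1

1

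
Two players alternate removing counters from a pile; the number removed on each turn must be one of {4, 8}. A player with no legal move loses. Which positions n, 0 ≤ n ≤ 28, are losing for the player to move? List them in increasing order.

0, 1, 2, 3, 12, 13, 14, 15, 24, 25, 26, 27

G(0) = 0
G(1) = mex{} = 0
G(2) = mex{} = 0
G(3) = mex{} = 0
G(4) = mex{0} = 1
G(5) = mex{0} = 1
G(6) = mex{0} = 1
G(7) = mex{0} = 1
G(8) = mex{1,0} = 2
G(9) = mex{1,0} = 2
G(10) = mex{1,0} = 2
G(11) = mex{1,0} = 2
G(12) = mex{2,1} = 0
G(13) = mex{2,1} = 0
G(14) = mex{2,1} = 0
G(15) = mex{2,1} = 0
G(16) = mex{0,2} = 1
G(17) = mex{0,2} = 1
G(18) = mex{0,2} = 1
G(19) = mex{0,2} = 1
G(20) = mex{1,0} = 2
G(21) = mex{1,0} = 2
G(22) = mex{1,0} = 2
G(23) = mex{1,0} = 2
G(24) = mex{2,1} = 0
G(25) = mex{2,1} = 0
G(26) = mex{2,1} = 0
G(27) = mex{2,1} = 0
G(28) = mex{0,2} = 1
P-positions are exactly the n with G(n) = 0.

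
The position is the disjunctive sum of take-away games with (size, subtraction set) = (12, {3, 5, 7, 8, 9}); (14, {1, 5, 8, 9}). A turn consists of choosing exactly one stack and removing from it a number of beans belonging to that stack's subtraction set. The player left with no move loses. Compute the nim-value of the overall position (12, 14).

2

Stack A, S = {3, 5, 7, 8, 9}:
n :  0  1  2  3  4  5  6  7  8  9 10 11 12
G :  0  0  0  1  1  1  2  2  2  3  3  3  0
G_A(12) = 0.
Stack B, S = {1, 5, 8, 9}:
n :  0  1  2  3  4  5  6  7  8  9 10 11 12 13 14
G :  0  1  0  1  0  1  0  1  2  3  2  3  2  3  2
G_B(14) = 2.
Combined Grundy value = 0 ⊕ 2 = 2.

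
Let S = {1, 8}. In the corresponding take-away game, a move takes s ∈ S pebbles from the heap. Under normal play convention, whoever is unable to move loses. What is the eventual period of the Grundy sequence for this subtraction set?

9

G(0) = 0
G(1) = mex{0} = 1
G(2) = mex{1} = 0
G(3) = mex{0} = 1
G(4) = mex{1} = 0
G(5) = mex{0} = 1
G(6) = mex{1} = 0
G(7) = mex{0} = 1
G(8) = mex{1,0} = 2
G(9) = mex{2,1} = 0
G(10) = mex{0,0} = 1
G(11) = mex{1,1} = 0
G(12) = mex{0,0} = 1
G(13) = mex{1,1} = 0
G(14) = mex{0,0} = 1
G(15) = mex{1,1} = 0
G(16) = mex{0,2} = 1
G(17) = mex{1,0} = 2
G(18) = mex{2,1} = 0
G(19) = mex{0,0} = 1
G(n+9) = G(n) holds for n = 0,…,7 (a full window of length max(S) = 8), so the sequence is purely periodic with period 9.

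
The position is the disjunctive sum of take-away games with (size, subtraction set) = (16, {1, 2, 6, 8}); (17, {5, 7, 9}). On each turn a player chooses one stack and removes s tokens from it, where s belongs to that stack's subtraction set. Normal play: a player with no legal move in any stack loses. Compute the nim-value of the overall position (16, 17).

2

Stack A, S = {1, 2, 6, 8}:
n :  0  1  2  3  4  5  6  7  8  9 10 11 12 13 14 15 16
G :  0  1  2  0  1  2  3  0  1  2  0  1  2  3  0  1  2
G_A(16) = 2.
Stack B, S = {5, 7, 9}:
n :  0  1  2  3  4  5  6  7  8  9 10 11 12 13 14 15 16 17
G :  0  0  0  0  0  1  1  1  1  1  2  2  2  2  0  0  0  0
G_B(17) = 0.
Combined Grundy value = 2 ⊕ 0 = 2.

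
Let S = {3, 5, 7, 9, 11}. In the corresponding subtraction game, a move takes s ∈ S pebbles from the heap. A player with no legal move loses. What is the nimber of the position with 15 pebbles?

n :  0  1  2  3  4  5  6  7  8  9 10 11 12 13 14 15
G :  0  0  0  1  1  1  2  2  2  3  3  3  4  4  0  0

0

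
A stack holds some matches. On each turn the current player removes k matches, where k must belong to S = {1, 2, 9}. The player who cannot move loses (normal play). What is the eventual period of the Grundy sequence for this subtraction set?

10

G(0) = 0
G(1) = mex{0} = 1
G(2) = mex{1,0} = 2
G(3) = mex{2,1} = 0
G(4) = mex{0,2} = 1
G(5) = mex{1,0} = 2
G(6) = mex{2,1} = 0
G(7) = mex{0,2} = 1
G(8) = mex{1,0} = 2
G(9) = mex{2,1,0} = 3
G(10) = mex{3,2,1} = 0
G(11) = mex{0,3,2} = 1
G(12) = mex{1,0,0} = 2
G(13) = mex{2,1,1} = 0
G(14) = mex{0,2,2} = 1
G(15) = mex{1,0,0} = 2
G(16) = mex{2,1,1} = 0
G(17) = mex{0,2,2} = 1
G(18) = mex{1,0,3} = 2
G(19) = mex{2,1,0} = 3
G(20) = mex{3,2,1} = 0
G(21) = mex{0,3,2} = 1
G(n+10) = G(n) holds for n = 0,…,8 (a full window of length max(S) = 9), so the sequence is purely periodic with period 10.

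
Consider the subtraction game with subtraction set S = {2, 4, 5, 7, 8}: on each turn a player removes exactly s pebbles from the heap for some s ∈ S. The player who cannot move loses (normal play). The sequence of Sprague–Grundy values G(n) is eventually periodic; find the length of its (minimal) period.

10

n :  0  1  2  3  4  5  6  7  8  9 10 11 12 13 14 15 16 17 18 19 20 21
G :  0  0  1  1  2  2  3  3  4  4  0  0  1  1  2  2  3  3  4  4  0  0
G(n+10) = G(n) holds for n = 0,…,7 (a full window of length max(S) = 8), so the sequence is purely periodic with period 10.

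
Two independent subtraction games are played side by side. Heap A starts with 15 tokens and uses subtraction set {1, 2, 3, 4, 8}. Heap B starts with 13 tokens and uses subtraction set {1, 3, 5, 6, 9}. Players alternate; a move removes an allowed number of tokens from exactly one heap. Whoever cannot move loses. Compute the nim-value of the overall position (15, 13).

Heap A, S = {1, 2, 3, 4, 8}:
G(0) = 0
G(1) = mex{0} = 1
G(2) = mex{1,0} = 2
G(3) = mex{2,1,0} = 3
G(4) = mex{3,2,1,0} = 4
G(5) = mex{4,3,2,1} = 0
G(6) = mex{0,4,3,2} = 1
G(7) = mex{1,0,4,3} = 2
G(8) = mex{2,1,0,4,0} = 3
G(9) = mex{3,2,1,0,1} = 4
G(10) = mex{4,3,2,1,2} = 0
G(11) = mex{0,4,3,2,3} = 1
G(12) = mex{1,0,4,3,4} = 2
G(13) = mex{2,1,0,4,0} = 3
G(14) = mex{3,2,1,0,1} = 4
G(15) = mex{4,3,2,1,2} = 0
G_A(15) = 0.
Heap B, S = {1, 3, 5, 6, 9}:
n :  0  1  2  3  4  5  6  7  8  9 10 11 12 13
G :  0  1  0  1  0  1  2  3  2  3  2  3  0  1
G_B(13) = 1.
Combined Grundy value = 0 ⊕ 1 = 1.

1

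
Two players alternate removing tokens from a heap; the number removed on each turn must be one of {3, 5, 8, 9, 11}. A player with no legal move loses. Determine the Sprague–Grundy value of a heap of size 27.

4

G(0) = 0
G(1) = mex{} = 0
G(2) = mex{} = 0
G(3) = mex{0} = 1
G(4) = mex{0} = 1
G(5) = mex{0,0} = 1
G(6) = mex{1,0} = 2
G(7) = mex{1,0} = 2
G(8) = mex{1,1,0} = 2
G(9) = mex{2,1,0,0} = 3
G(10) = mex{2,1,0,0} = 3
G(11) = mex{2,2,1,0,0} = 3
G(12) = mex{3,2,1,1,0} = 4
G(13) = mex{3,2,1,1,0} = 4
G(14) = mex{3,3,2,1,1} = 0
G(15) = mex{4,3,2,2,1} = 0
G(16) = mex{4,3,2,2,1} = 0
G(17) = mex{0,4,3,2,2} = 1
G(18) = mex{0,4,3,3,2} = 1
G(19) = mex{0,0,3,3,2} = 1
G(20) = mex{1,0,4,3,3} = 2
G(21) = mex{1,0,4,4,3} = 2
G(22) = mex{1,1,0,4,3} = 2
G(23) = mex{2,1,0,0,4} = 3
G(24) = mex{2,1,0,0,4} = 3
G(25) = mex{2,2,1,0,0} = 3
G(26) = mex{3,2,1,1,0} = 4
G(27) = mex{3,2,1,1,0} = 4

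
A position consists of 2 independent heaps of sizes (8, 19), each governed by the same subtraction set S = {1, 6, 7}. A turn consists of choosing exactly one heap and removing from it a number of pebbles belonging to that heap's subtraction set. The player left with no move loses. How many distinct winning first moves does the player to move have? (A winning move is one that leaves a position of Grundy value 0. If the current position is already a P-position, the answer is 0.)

All heaps use S = {1, 6, 7}:
G(0) = 0
G(1) = mex{0} = 1
G(2) = mex{1} = 0
G(3) = mex{0} = 1
G(4) = mex{1} = 0
G(5) = mex{0} = 1
G(6) = mex{1,0} = 2
G(7) = mex{2,1,0} = 3
G(8) = mex{3,0,1} = 2
G(9) = mex{2,1,0} = 3
G(10) = mex{3,0,1} = 2
G(11) = mex{2,1,0} = 3
G(12) = mex{3,2,1} = 0
G(13) = mex{0,3,2} = 1
G(14) = mex{1,2,3} = 0
G(15) = mex{0,3,2} = 1
G(16) = mex{1,2,3} = 0
G(17) = mex{0,3,2} = 1
G(18) = mex{1,0,3} = 2
G(19) = mex{2,1,0} = 3
Heap A: G(8) = 2.
Heap B: G(19) = 3.
Combined Grundy value = 2 ⊕ 3 = 1.
A winning move leaves total XOR = 0, i.e. changes one component's Grundy value g to g ⊕ X where X is the current total.
Heap A: need g' = 2⊕1 = 3. Options: 8−1→G=3, 8−6→G=0, 8−7→G=1. Hits: 1.
Heap B: need g' = 3⊕1 = 2. Options: 19−1→G=2, 19−6→G=1, 19−7→G=0. Hits: 1.

2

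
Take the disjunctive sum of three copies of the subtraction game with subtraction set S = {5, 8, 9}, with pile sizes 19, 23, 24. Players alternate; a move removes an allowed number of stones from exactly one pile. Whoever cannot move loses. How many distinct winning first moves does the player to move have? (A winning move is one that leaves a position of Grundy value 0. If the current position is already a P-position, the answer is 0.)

2

All piles use S = {5, 8, 9}:
n :  0  1  2  3  4  5  6  7  8  9 10 11 12 13 14 15 16 17 18 19 20 21 22 23 24
G :  0  0  0  0  0  1  1  1  1  1  2  2  2  2  0  0  0  0  0  1  1  1  1  1  2
Pile A: G(19) = 1.
Pile B: G(23) = 1.
Pile C: G(24) = 2.
Combined Grundy value = 1 ⊕ 1 ⊕ 2 = 2.
A winning move leaves total XOR = 0, i.e. changes one component's Grundy value g to g ⊕ X where X is the current total.
Pile A: need g' = 1⊕2 = 3. Options: 19−5→G=0, 19−8→G=2, 19−9→G=2. Hits: 0.
Pile B: need g' = 1⊕2 = 3. Options: 23−5→G=0, 23−8→G=0, 23−9→G=0. Hits: 0.
Pile C: need g' = 2⊕2 = 0. Options: 24−5→G=1, 24−8→G=0, 24−9→G=0. Hits: 2.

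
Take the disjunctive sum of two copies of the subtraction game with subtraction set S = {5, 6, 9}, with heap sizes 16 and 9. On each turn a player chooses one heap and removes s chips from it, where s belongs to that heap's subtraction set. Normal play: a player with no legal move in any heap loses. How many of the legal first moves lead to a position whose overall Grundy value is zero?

All heaps use S = {5, 6, 9}:
n :  0  1  2  3  4  5  6  7  8  9 10 11 12 13 14 15 16
G :  0  0  0  0  0  1  1  1  1  1  2  2  2  2  0  0  0
Heap A: G(16) = 0.
Heap B: G(9) = 1.
Combined Grundy value = 0 ⊕ 1 = 1.
A winning move leaves total XOR = 0, i.e. changes one component's Grundy value g to g ⊕ X where X is the current total.
Heap A: need g' = 0⊕1 = 1. Options: 16−5→G=2, 16−6→G=2, 16−9→G=1. Hits: 1.
Heap B: need g' = 1⊕1 = 0. Options: 9−5→G=0, 9−6→G=0, 9−9→G=0. Hits: 3.

4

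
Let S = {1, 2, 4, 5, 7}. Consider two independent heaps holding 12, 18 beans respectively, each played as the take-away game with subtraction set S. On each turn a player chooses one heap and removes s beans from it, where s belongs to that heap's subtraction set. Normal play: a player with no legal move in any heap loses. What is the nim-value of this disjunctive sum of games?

All heaps use S = {1, 2, 4, 5, 7}:
G(0) = 0
G(1) = mex{0} = 1
G(2) = mex{1,0} = 2
G(3) = mex{2,1} = 0
G(4) = mex{0,2,0} = 1
G(5) = mex{1,0,1,0} = 2
G(6) = mex{2,1,2,1} = 0
G(7) = mex{0,2,0,2,0} = 1
G(8) = mex{1,0,1,0,1} = 2
G(9) = mex{2,1,2,1,2} = 0
G(10) = mex{0,2,0,2,0} = 1
G(11) = mex{1,0,1,0,1} = 2
G(12) = mex{2,1,2,1,2} = 0
G(13) = mex{0,2,0,2,0} = 1
G(14) = mex{1,0,1,0,1} = 2
G(15) = mex{2,1,2,1,2} = 0
G(16) = mex{0,2,0,2,0} = 1
G(17) = mex{1,0,1,0,1} = 2
G(18) = mex{2,1,2,1,2} = 0
Heap A: G(12) = 0.
Heap B: G(18) = 0.
Combined Grundy value = 0 ⊕ 0 = 0.

0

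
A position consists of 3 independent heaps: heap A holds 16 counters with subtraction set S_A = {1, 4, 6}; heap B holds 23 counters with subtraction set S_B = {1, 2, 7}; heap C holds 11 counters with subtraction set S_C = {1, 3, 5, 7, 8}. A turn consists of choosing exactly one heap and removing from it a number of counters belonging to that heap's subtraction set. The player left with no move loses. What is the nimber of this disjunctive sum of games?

0

Heap A, S = {1, 4, 6}:
n :  0  1  2  3  4  5  6  7  8  9 10 11 12 13 14 15 16
G :  0  1  0  1  2  0  1  0  1  2  0  1  0  1  2  0  1
G_A(16) = 1.
Heap B, S = {1, 2, 7}:
n :  0  1  2  3  4  5  6  7  8  9 10 11 12 13 14 15 16 17 18 19 20 21 22 23
G :  0  1  2  0  1  2  0  1  2  0  1  2  0  1  2  0  1  2  0  1  2  0  1  2
G_B(23) = 2.
Heap C, S = {1, 3, 5, 7, 8}:
n :  0  1  2  3  4  5  6  7  8  9 10 11
G :  0  1  0  1  0  1  0  1  2  3  2  3
G_C(11) = 3.
Combined Grundy value = 1 ⊕ 2 ⊕ 3 = 0.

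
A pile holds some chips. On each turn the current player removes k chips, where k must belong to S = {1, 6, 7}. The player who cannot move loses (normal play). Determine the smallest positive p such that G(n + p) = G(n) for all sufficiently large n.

12

n :  0  1  2  3  4  5  6  7  8  9 10 11 12 13 14 15 16 17 18 19 20 21 22 23 24 25
G :  0  1  0  1  0  1  2  3  2  3  2  3  0  1  0  1  0  1  2  3  2  3  2  3  0  1
G(n+12) = G(n) holds for n = 0,…,6 (a full window of length max(S) = 7), so the sequence is purely periodic with period 12.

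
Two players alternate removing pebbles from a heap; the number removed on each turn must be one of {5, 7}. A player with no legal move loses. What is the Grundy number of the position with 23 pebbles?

2

G(0) = 0
G(1) = mex{} = 0
G(2) = mex{} = 0
G(3) = mex{} = 0
G(4) = mex{} = 0
G(5) = mex{0} = 1
G(6) = mex{0} = 1
G(7) = mex{0,0} = 1
G(8) = mex{0,0} = 1
G(9) = mex{0,0} = 1
G(10) = mex{1,0} = 2
G(11) = mex{1,0} = 2
G(12) = mex{1,1} = 0
G(13) = mex{1,1} = 0
G(14) = mex{1,1} = 0
G(15) = mex{2,1} = 0
G(16) = mex{2,1} = 0
G(17) = mex{0,2} = 1
G(18) = mex{0,2} = 1
G(19) = mex{0,0} = 1
G(20) = mex{0,0} = 1
G(21) = mex{0,0} = 1
G(22) = mex{1,0} = 2
G(23) = mex{1,0} = 2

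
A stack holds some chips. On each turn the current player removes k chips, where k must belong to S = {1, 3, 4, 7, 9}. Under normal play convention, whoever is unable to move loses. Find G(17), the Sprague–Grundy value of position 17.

G(0) = 0
G(1) = mex{0} = 1
G(2) = mex{1} = 0
G(3) = mex{0,0} = 1
G(4) = mex{1,1,0} = 2
G(5) = mex{2,0,1} = 3
G(6) = mex{3,1,0} = 2
G(7) = mex{2,2,1,0} = 3
G(8) = mex{3,3,2,1} = 0
G(9) = mex{0,2,3,0,0} = 1
G(10) = mex{1,3,2,1,1} = 0
G(11) = mex{0,0,3,2,0} = 1
G(12) = mex{1,1,0,3,1} = 2
G(13) = mex{2,0,1,2,2} = 3
G(14) = mex{3,1,0,3,3} = 2
G(15) = mex{2,2,1,0,2} = 3
G(16) = mex{3,3,2,1,3} = 0
G(17) = mex{0,2,3,0,0} = 1

1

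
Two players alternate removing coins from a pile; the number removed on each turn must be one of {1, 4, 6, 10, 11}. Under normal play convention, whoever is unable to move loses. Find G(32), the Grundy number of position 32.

2

n :  0  1  2  3  4  5  6  7  8  9 10 11 12 13 14 15 16 17 18 19 20 21 22 23 24 25 26 27 28 29 30 31 32
G :  0  1  0  1  2  0  1  0  1  2  3  2  3  4  0  1  2  3  2  0  1  0  1  2  3  2  0  1  0  1  2  3  2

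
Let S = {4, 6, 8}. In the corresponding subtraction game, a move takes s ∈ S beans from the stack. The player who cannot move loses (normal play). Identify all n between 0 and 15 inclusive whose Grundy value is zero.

0, 1, 2, 3, 12, 13, 14, 15

G(0) = 0
G(1) = mex{} = 0
G(2) = mex{} = 0
G(3) = mex{} = 0
G(4) = mex{0} = 1
G(5) = mex{0} = 1
G(6) = mex{0,0} = 1
G(7) = mex{0,0} = 1
G(8) = mex{1,0,0} = 2
G(9) = mex{1,0,0} = 2
G(10) = mex{1,1,0} = 2
G(11) = mex{1,1,0} = 2
G(12) = mex{2,1,1} = 0
G(13) = mex{2,1,1} = 0
G(14) = mex{2,2,1} = 0
G(15) = mex{2,2,1} = 0
P-positions are exactly the n with G(n) = 0.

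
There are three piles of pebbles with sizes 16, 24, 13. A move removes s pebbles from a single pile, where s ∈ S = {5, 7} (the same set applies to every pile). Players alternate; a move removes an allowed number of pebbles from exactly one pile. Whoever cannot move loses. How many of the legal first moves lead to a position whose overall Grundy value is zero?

0

All piles use S = {5, 7}:
n :  0  1  2  3  4  5  6  7  8  9 10 11 12 13 14 15 16 17 18 19 20 21 22 23 24
G :  0  0  0  0  0  1  1  1  1  1  2  2  0  0  0  0  0  1  1  1  1  1  2  2  0
Pile A: G(16) = 0.
Pile B: G(24) = 0.
Pile C: G(13) = 0.
Combined Grundy value = 0 ⊕ 0 ⊕ 0 = 0.
A winning move leaves total XOR = 0, i.e. changes one component's Grundy value g to g ⊕ X where X is the current total.
Pile A: target g' = 0⊕0 = 0, but every legal move changes the Grundy value (mex property), so 0 moves.
Pile B: target g' = 0⊕0 = 0, but every legal move changes the Grundy value (mex property), so 0 moves.
Pile C: target g' = 0⊕0 = 0, but every legal move changes the Grundy value (mex property), so 0 moves.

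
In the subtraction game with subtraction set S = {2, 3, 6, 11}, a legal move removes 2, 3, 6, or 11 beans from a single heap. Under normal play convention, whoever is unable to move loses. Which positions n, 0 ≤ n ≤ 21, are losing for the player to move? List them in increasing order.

0, 1, 5, 9, 10, 14, 18, 19

n :  0  1  2  3  4  5  6  7  8  9 10 11 12 13 14 15 16 17 18 19 20 21
G :  0  0  1  1  2  0  3  1  2  0  0  1  1  2  0  3  1  2  0  0  1  1
P-positions are exactly the n with G(n) = 0.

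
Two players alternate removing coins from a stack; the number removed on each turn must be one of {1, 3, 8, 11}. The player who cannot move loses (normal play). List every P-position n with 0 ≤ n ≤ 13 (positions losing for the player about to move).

G(0) = 0
G(1) = mex{0} = 1
G(2) = mex{1} = 0
G(3) = mex{0,0} = 1
G(4) = mex{1,1} = 0
G(5) = mex{0,0} = 1
G(6) = mex{1,1} = 0
G(7) = mex{0,0} = 1
G(8) = mex{1,1,0} = 2
G(9) = mex{2,0,1} = 3
G(10) = mex{3,1,0} = 2
G(11) = mex{2,2,1,0} = 3
G(12) = mex{3,3,0,1} = 2
G(13) = mex{2,2,1,0} = 3
P-positions are exactly the n with G(n) = 0.

0, 2, 4, 6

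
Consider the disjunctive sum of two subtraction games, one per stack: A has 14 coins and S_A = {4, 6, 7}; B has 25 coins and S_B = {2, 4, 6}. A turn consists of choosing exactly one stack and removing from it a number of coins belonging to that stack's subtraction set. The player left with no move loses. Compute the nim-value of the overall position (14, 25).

Stack A, S = {4, 6, 7}:
n :  0  1  2  3  4  5  6  7  8  9 10 11 12 13 14
G :  0  0  0  0  1  1  1  1  2  2  2  0  0  0  0
G_A(14) = 0.
Stack B, S = {2, 4, 6}:
G(0) = 0
G(1) = mex{} = 0
G(2) = mex{0} = 1
G(3) = mex{0} = 1
G(4) = mex{1,0} = 2
G(5) = mex{1,0} = 2
G(6) = mex{2,1,0} = 3
G(7) = mex{2,1,0} = 3
G(8) = mex{3,2,1} = 0
G(9) = mex{3,2,1} = 0
G(10) = mex{0,3,2} = 1
G(11) = mex{0,3,2} = 1
G(12) = mex{1,0,3} = 2
G(13) = mex{1,0,3} = 2
G(14) = mex{2,1,0} = 3
G(15) = mex{2,1,0} = 3
G(16) = mex{3,2,1} = 0
G(17) = mex{3,2,1} = 0
G(18) = mex{0,3,2} = 1
G(19) = mex{0,3,2} = 1
G(20) = mex{1,0,3} = 2
G(21) = mex{1,0,3} = 2
G(22) = mex{2,1,0} = 3
G(23) = mex{2,1,0} = 3
G(24) = mex{3,2,1} = 0
G(25) = mex{3,2,1} = 0
G_B(25) = 0.
Combined Grundy value = 0 ⊕ 0 = 0.

0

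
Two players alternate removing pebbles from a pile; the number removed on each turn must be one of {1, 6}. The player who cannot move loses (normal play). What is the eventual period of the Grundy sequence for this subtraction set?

n :  0  1  2  3  4  5  6  7  8  9 10 11 12 13 14 15
G :  0  1  0  1  0  1  2  0  1  0  1  0  1  2  0  1
G(n+7) = G(n) holds for n = 0,…,5 (a full window of length max(S) = 6), so the sequence is purely periodic with period 7.

7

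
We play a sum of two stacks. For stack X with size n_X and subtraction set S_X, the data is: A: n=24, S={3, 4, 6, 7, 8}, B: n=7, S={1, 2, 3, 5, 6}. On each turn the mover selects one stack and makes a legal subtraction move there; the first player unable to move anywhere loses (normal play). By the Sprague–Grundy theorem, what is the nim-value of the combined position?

Stack A, S = {3, 4, 6, 7, 8}:
G(0) = 0
G(1) = mex{} = 0
G(2) = mex{} = 0
G(3) = mex{0} = 1
G(4) = mex{0,0} = 1
G(5) = mex{0,0} = 1
G(6) = mex{1,0,0} = 2
G(7) = mex{1,1,0,0} = 2
G(8) = mex{1,1,0,0,0} = 2
G(9) = mex{2,1,1,0,0} = 3
G(10) = mex{2,2,1,1,0} = 3
G(11) = mex{2,2,1,1,1} = 0
G(12) = mex{3,2,2,1,1} = 0
G(13) = mex{3,3,2,2,1} = 0
G(14) = mex{0,3,2,2,2} = 1
G(15) = mex{0,0,3,2,2} = 1
G(16) = mex{0,0,3,3,2} = 1
G(17) = mex{1,0,0,3,3} = 2
G(18) = mex{1,1,0,0,3} = 2
G(19) = mex{1,1,0,0,0} = 2
G(20) = mex{2,1,1,0,0} = 3
G(21) = mex{2,2,1,1,0} = 3
G(22) = mex{2,2,1,1,1} = 0
G(23) = mex{3,2,2,1,1} = 0
G(24) = mex{3,3,2,2,1} = 0
G_A(24) = 0.
Stack B, S = {1, 2, 3, 5, 6}:
G(0) = 0
G(1) = mex{0} = 1
G(2) = mex{1,0} = 2
G(3) = mex{2,1,0} = 3
G(4) = mex{3,2,1} = 0
G(5) = mex{0,3,2,0} = 1
G(6) = mex{1,0,3,1,0} = 2
G(7) = mex{2,1,0,2,1} = 3
G_B(7) = 3.
Combined Grundy value = 0 ⊕ 3 = 3.

3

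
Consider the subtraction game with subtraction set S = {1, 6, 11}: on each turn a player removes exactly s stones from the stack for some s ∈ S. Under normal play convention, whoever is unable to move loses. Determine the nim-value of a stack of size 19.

n :  0  1  2  3  4  5  6  7  8  9 10 11 12 13 14 15 16 17 18 19
G :  0  1  0  1  0  1  2  0  1  0  1  2  0  1  0  1  0  1  2  0

0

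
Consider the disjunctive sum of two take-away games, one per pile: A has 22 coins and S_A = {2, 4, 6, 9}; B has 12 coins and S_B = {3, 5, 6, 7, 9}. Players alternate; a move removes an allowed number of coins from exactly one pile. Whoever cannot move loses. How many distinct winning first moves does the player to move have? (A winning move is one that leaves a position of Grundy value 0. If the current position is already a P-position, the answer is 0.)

Pile A, S = {2, 4, 6, 9}:
n :  0  1  2  3  4  5  6  7  8  9 10 11 12 13 14 15 16 17 18 19 20 21 22
G :  0  0  1  1  2  2  3  3  0  4  1  0  2  1  3  2  0  3  1  0  2  1  3
G_A(22) = 3.
Pile B, S = {3, 5, 6, 7, 9}:
G(0) = 0
G(1) = mex{} = 0
G(2) = mex{} = 0
G(3) = mex{0} = 1
G(4) = mex{0} = 1
G(5) = mex{0,0} = 1
G(6) = mex{1,0,0} = 2
G(7) = mex{1,0,0,0} = 2
G(8) = mex{1,1,0,0} = 2
G(9) = mex{2,1,1,0,0} = 3
G(10) = mex{2,1,1,1,0} = 3
G(11) = mex{2,2,1,1,0} = 3
G(12) = mex{3,2,2,1,1} = 0
G_B(12) = 0.
Combined Grundy value = 3 ⊕ 0 = 3.
A winning move leaves total XOR = 0, i.e. changes one component's Grundy value g to g ⊕ X where X is the current total.
Pile A: need g' = 3⊕3 = 0. Options: 22−2→G=2, 22−4→G=1, 22−6→G=0, 22−9→G=1. Hits: 1.
Pile B: need g' = 0⊕3 = 3. Options: 12−3→G=3, 12−5→G=2, 12−6→G=2, 12−7→G=1, 12−9→G=1. Hits: 1.

2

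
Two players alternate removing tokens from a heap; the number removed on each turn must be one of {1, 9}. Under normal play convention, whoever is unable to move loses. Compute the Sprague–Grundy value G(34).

0

n :  0  1  2  3  4  5  6  7  8  9 10 11 12 13 14 15 16 17 18 19 20 21 22 23 24 25 26 27 28 29 30 31 32 33 34
G :  0  1  0  1  0  1  0  1  0  1  0  1  0  1  0  1  0  1  0  1  0  1  0  1  0  1  0  1  0  1  0  1  0  1  0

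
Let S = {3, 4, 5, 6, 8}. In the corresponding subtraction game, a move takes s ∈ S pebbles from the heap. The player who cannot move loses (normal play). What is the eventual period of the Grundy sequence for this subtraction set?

n :  0  1  2  3  4  5  6  7  8  9 10 11 12 13 14 15 16 17 18 19 20 21 22 23
G :  0  0  0  1  1  1  2  2  2  3  3  0  0  0  1  1  1  2  2  2  3  3  0  0
G(n+11) = G(n) holds for n = 0,…,7 (a full window of length max(S) = 8), so the sequence is purely periodic with period 11.

11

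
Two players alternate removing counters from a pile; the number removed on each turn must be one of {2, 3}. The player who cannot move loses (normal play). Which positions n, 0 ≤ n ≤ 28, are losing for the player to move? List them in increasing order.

G(0) = 0
G(1) = mex{} = 0
G(2) = mex{0} = 1
G(3) = mex{0,0} = 1
G(4) = mex{1,0} = 2
G(5) = mex{1,1} = 0
G(6) = mex{2,1} = 0
G(7) = mex{0,2} = 1
G(8) = mex{0,0} = 1
G(9) = mex{1,0} = 2
G(10) = mex{1,1} = 0
G(11) = mex{2,1} = 0
G(12) = mex{0,2} = 1
G(13) = mex{0,0} = 1
G(14) = mex{1,0} = 2
G(15) = mex{1,1} = 0
G(16) = mex{2,1} = 0
G(17) = mex{0,2} = 1
G(18) = mex{0,0} = 1
G(19) = mex{1,0} = 2
G(20) = mex{1,1} = 0
G(21) = mex{2,1} = 0
G(22) = mex{0,2} = 1
G(23) = mex{0,0} = 1
G(24) = mex{1,0} = 2
G(25) = mex{1,1} = 0
G(26) = mex{2,1} = 0
G(27) = mex{0,2} = 1
G(28) = mex{0,0} = 1
P-positions are exactly the n with G(n) = 0.

0, 1, 5, 6, 10, 11, 15, 16, 20, 21, 25, 26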